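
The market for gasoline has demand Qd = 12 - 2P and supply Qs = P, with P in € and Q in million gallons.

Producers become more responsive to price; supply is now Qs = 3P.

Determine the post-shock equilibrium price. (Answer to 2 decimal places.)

Before the shock: 12 - 2P = P ⇒ 12 = 3P ⇒ P = 4, Q = 4.
The shock moves the curves to Qd = 12 - 2P and Qs = 3P.
Clearing the new market: 12 - 2P = 3P, so P = 2.4 and Q = 7.2.

2.40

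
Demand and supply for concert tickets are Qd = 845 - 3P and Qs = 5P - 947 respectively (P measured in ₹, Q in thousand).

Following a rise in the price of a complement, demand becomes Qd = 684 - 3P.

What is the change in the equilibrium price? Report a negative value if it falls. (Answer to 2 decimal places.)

Original equilibrium: 845 - 3P = 5P - 947 gives 1792 = 8P, so P = 224 and Q = 173.
The new curves are Qd = 684 - 3P (demand) and Qs = 5P - 947 (supply).
Setting them equal: 684 - 3P = 5P - 947 → 1631 = 8P, so P = 203.875 and Q = 72.375.
ΔP = 203.875 − 224 = -20.13.

-20.13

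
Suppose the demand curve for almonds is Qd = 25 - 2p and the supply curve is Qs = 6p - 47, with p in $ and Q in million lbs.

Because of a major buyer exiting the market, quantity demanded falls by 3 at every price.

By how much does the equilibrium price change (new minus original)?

Original equilibrium: 25 - 2p = 6p - 47 gives 72 = 8p, so p = 9 and Q = 7.
The shock moves the curves to Qd = 22 - 2p and Qs = 6p - 47.
Equate the new curves: 22 - 2p = 6p - 47, giving 69 = 8p, p = 8.625, Q = 4.75.
Δp = 8.625 − 9 = -0.375.

-0.375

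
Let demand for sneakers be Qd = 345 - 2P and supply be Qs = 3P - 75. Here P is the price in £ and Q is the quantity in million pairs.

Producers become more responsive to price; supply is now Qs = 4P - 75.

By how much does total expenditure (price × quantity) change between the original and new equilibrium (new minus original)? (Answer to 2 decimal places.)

Original equilibrium: 345 - 2P = 3P - 75 gives 420 = 5P, so P = 84 and Q = 177.
After the shift, demand is Qd = 345 - 2P and supply is Qs = 4P - 75.
Clearing the new market: 345 - 2P = 4P - 75, so P = 70 and Q = 205.
Expenditure moves from 84×177 = 14868 to 70×205 = 14350; change = -518.00.

-518.00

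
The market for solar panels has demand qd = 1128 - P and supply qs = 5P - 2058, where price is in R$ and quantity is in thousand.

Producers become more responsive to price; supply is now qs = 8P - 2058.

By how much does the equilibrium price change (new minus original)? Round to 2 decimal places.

-177.00

Original equilibrium: 1128 - P = 5P - 2058 gives 3186 = 6P, so P = 531 and q = 597.
The new curves are qd = 1128 - P (demand) and qs = 8P - 2058 (supply).
New equilibrium: 1128 - P = 8P - 2058 ⇒ 3186 = 9P ⇒ P = 354, q = 774.
ΔP = 354 − 531 = -177.00.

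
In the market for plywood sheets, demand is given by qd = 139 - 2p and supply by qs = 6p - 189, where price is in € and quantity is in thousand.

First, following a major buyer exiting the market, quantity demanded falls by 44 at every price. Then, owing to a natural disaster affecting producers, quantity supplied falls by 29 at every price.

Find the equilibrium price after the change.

39.125

Solve the original market: 139 - 2p = 6p - 189, hence p = 41 and q = 57.
The new curves are qd = 95 - 2p (demand) and qs = 6p - 218 (supply).
Setting them equal: 95 - 2p = 6p - 218 → 313 = 8p, so p = 39.125 and q = 16.75.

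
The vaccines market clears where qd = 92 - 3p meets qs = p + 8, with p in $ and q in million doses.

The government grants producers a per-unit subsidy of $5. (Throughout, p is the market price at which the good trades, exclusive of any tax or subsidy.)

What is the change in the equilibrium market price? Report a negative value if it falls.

Solve the original market: 92 - 3p = p + 8, hence p = 21 and q = 29.
Since sellers receive the price plus the subsidy, the effective supply curve becomes qs = p + 13.
Clearing the new market: 92 - 3p = p + 13, so p = 19.75 and q = 32.75.
Δp = 19.75 − 21 = -1.25.

-1.25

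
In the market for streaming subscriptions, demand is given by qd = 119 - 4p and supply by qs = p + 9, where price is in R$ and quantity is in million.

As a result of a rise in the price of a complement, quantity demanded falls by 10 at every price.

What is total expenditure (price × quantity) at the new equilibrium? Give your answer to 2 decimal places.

580.00

Original equilibrium: 119 - 4p = p + 9 gives 110 = 5p, so p = 22 and q = 31.
The shock moves the curves to qd = 109 - 4p and qs = p + 9.
New equilibrium: 109 - 4p = p + 9 ⇒ 100 = 5p ⇒ p = 20, q = 29.
New expenditure = 20 × 29 = 580.00.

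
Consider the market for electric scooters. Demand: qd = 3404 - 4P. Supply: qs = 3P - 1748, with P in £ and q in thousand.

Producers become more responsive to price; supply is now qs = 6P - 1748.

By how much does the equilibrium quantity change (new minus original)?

+883.2

Before the shock: 3404 - 4P = 3P - 1748 ⇒ 5152 = 7P ⇒ P = 736, q = 460.
With the change applied: demand qd = 3404 - 4P, supply qs = 6P - 1748.
Equate the new curves: 3404 - 4P = 6P - 1748, giving 5152 = 10P, P = 515.2, q = 1343.2.
Δq = 1343.2 − 460 = +883.2.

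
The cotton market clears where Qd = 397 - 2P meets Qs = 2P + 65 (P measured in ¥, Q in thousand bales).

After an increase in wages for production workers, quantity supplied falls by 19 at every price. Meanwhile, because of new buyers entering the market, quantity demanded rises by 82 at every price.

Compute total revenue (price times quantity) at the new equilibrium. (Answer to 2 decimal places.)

Initially, 397 - 2P = 2P + 65, so 332 = 4P and P = 83, Q = 231.
With the change applied: demand Qd = 479 - 2P, supply Qs = 2P + 46.
Clearing the new market: 479 - 2P = 2P + 46, so P = 108.25 and Q = 262.5.
New expenditure = 108.25 × 262.5 = 28415.63.

28415.63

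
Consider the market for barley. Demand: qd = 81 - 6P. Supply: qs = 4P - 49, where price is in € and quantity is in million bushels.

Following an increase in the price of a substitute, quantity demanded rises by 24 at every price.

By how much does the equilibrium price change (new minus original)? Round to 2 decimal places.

Before the shock: 81 - 6P = 4P - 49 ⇒ 130 = 10P ⇒ P = 13, q = 3.
With the change applied: demand qd = 105 - 6P, supply qs = 4P - 49.
Equate the new curves: 105 - 6P = 4P - 49, giving 154 = 10P, P = 15.4, q = 12.6.
ΔP = 15.4 − 13 = +2.40.

+2.40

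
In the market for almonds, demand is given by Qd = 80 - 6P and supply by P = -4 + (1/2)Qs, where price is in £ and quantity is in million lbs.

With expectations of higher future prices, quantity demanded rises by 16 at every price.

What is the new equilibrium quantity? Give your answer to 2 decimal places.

Initially, 80 - 6P = 2P + 8, so 72 = 8P and P = 9, Q = 26.
After the shift, demand is Qd = 96 - 6P and supply is Qs = 2P + 8.
Setting them equal: 96 - 6P = 2P + 8 → 88 = 8P, so P = 11 and Q = 30.

30.00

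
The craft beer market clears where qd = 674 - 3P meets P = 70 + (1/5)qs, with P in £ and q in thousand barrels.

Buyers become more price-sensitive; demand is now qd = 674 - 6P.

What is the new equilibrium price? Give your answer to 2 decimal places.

Before the shock: 674 - 3P = 5P - 350 ⇒ 1024 = 8P ⇒ P = 128, q = 290.
After the shift, demand is qd = 674 - 6P and supply is qs = 5P - 350.
Setting them equal: 674 - 6P = 5P - 350 → 1024 = 11P, so P = 1024/11 ≈ 93.0909 and q = 1270/11 ≈ 115.4545.

93.09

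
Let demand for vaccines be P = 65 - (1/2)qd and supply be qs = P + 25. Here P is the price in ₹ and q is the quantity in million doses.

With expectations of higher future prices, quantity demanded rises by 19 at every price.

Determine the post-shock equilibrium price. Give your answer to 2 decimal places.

41.33

Initially, 130 - 2P = P + 25, so 105 = 3P and P = 35, q = 60.
The new curves are qd = 149 - 2P (demand) and qs = P + 25 (supply).
New equilibrium: 149 - 2P = P + 25 ⇒ 124 = 3P ⇒ P = 124/3 ≈ 41.3333, q = 199/3 ≈ 66.3333.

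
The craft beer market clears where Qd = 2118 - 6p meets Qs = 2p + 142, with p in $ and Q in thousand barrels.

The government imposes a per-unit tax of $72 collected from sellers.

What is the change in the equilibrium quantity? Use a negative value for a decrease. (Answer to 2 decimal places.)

Original equilibrium: 2118 - 6p = 2p + 142 gives 1976 = 8p, so p = 247 and Q = 636.
Since sellers keep the price net of the tax, the effective supply curve becomes Qs = 2p - 2.
New equilibrium: 2118 - 6p = 2p - 2 ⇒ 2120 = 8p ⇒ p = 265, Q = 528.
ΔQ = 528 − 636 = -108.00.

-108.00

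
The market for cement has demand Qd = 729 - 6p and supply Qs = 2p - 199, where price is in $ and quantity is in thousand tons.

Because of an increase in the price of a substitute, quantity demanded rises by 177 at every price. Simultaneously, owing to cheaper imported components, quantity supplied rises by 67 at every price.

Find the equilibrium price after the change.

Solve the original market: 729 - 6p = 2p - 199, hence p = 116 and Q = 33.
The shock moves the curves to Qd = 906 - 6p and Qs = 2p - 132.
Equate the new curves: 906 - 6p = 2p - 132, giving 1038 = 8p, p = 129.75, Q = 127.5.

129.75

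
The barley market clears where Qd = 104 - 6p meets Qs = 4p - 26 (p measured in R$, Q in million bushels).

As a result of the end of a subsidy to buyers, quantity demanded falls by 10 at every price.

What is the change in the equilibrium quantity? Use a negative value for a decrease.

Solve the original market: 104 - 6p = 4p - 26, hence p = 13 and Q = 26.
With the change applied: demand Qd = 94 - 6p, supply Qs = 4p - 26.
New equilibrium: 94 - 6p = 4p - 26 ⇒ 120 = 10p ⇒ p = 12, Q = 22.
ΔQ = 22 − 26 = -4.

-4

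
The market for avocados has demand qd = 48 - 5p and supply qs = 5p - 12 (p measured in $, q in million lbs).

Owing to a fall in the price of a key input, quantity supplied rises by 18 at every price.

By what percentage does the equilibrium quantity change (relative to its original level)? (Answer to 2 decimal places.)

Original equilibrium: 48 - 5p = 5p - 12 gives 60 = 10p, so p = 6 and q = 18.
With the change applied: demand qd = 48 - 5p, supply qs = 5p + 6.
New equilibrium: 48 - 5p = 5p + 6 ⇒ 42 = 10p ⇒ p = 4.2, q = 27.
%Δq = (27 − 18) / 18 × 100 = +50.00%.

+50.00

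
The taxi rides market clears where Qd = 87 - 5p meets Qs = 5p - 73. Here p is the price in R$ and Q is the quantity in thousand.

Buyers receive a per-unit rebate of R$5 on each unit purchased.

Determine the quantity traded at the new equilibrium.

Original equilibrium: 87 - 5p = 5p - 73 gives 160 = 10p, so p = 16 and Q = 7.
Since buyers' out-of-pocket price is the market price minus the rebate, the effective demand curve becomes Qd = 112 - 5p.
New equilibrium: 112 - 5p = 5p - 73 ⇒ 185 = 10p ⇒ p = 18.5, Q = 19.5.

19.5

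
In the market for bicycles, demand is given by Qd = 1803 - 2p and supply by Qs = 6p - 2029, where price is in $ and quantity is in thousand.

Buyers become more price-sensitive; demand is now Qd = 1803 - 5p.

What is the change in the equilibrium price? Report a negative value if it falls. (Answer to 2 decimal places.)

-130.64

Before the shock: 1803 - 2p = 6p - 2029 ⇒ 3832 = 8p ⇒ p = 479, Q = 845.
The shock moves the curves to Qd = 1803 - 5p and Qs = 6p - 2029.
New equilibrium: 1803 - 5p = 6p - 2029 ⇒ 3832 = 11p ⇒ p = 3832/11 ≈ 348.3636, Q = 673/11 ≈ 61.1818.
Δp = 348.3636 − 479 = -130.64.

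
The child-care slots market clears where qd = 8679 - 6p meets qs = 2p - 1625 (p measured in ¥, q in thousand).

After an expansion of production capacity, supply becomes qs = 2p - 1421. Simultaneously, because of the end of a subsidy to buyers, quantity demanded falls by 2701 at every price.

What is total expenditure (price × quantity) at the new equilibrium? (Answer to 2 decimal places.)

396540.16

Initially, 8679 - 6p = 2p - 1625, so 10304 = 8p and p = 1288, q = 951.
After the shift, demand is qd = 5978 - 6p and supply is qs = 2p - 1421.
Clearing the new market: 5978 - 6p = 2p - 1421, so p = 924.875 and q = 428.75.
New expenditure = 924.875 × 428.75 = 396540.16.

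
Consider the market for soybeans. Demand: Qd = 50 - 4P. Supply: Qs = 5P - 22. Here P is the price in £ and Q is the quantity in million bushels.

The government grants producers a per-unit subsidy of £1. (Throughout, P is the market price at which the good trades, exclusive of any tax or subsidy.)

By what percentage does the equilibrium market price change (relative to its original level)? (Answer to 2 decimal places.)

Original equilibrium: 50 - 4P = 5P - 22 gives 72 = 9P, so P = 8 and Q = 18.
Since sellers receive the price plus the subsidy, the effective supply curve becomes Qs = 5P - 17.
Setting them equal: 50 - 4P = 5P - 17 → 67 = 9P, so P = 67/9 ≈ 7.4444 and Q = 182/9 ≈ 20.2222.
%ΔP = (7.4444 − 8) / 8 × 100 = -6.94%.

-6.94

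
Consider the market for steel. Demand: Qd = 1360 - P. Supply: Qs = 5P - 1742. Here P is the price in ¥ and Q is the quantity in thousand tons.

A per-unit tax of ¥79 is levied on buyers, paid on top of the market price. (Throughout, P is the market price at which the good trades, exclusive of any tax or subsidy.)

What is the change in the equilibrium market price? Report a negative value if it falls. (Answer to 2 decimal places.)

Solve the original market: 1360 - P = 5P - 1742, hence P = 517 and Q = 843.
Since buyers pay the price plus the tax, the effective demand curve becomes Qd = 1281 - P.
Clearing the new market: 1281 - P = 5P - 1742, so P = 3023/6 ≈ 503.8333 and Q = 4663/6 ≈ 777.1667.
ΔP = 503.8333 − 517 = -13.17.

-13.17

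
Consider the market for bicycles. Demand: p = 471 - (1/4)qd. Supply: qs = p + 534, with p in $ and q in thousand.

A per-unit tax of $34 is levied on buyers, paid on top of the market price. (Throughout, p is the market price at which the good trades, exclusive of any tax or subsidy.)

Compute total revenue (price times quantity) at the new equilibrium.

Before the shock: 1884 - 4p = p + 534 ⇒ 1350 = 5p ⇒ p = 270, q = 804.
Since buyers pay the price plus the tax, the effective demand curve becomes qd = 1748 - 4p.
Equate the new curves: 1748 - 4p = p + 534, giving 1214 = 5p, p = 242.8, q = 776.8.
New expenditure = 242.8 × 776.8 = 188607.04.

188607.04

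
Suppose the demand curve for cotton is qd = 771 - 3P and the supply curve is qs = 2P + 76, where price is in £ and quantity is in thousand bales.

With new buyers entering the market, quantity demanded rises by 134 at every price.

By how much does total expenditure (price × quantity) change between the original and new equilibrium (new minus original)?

Original equilibrium: 771 - 3P = 2P + 76 gives 695 = 5P, so P = 139 and q = 354.
The shock moves the curves to qd = 905 - 3P and qs = 2P + 76.
Clearing the new market: 905 - 3P = 2P + 76, so P = 165.8 and q = 407.6.
Expenditure moves from 139×354 = 49206 to 165.8×407.6 = 67580.08; change = +18374.08.

+18374.08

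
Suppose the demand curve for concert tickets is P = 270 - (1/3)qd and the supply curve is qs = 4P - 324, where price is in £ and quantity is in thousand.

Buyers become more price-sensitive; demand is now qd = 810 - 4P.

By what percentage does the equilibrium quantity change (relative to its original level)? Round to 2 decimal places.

Original equilibrium: 810 - 3P = 4P - 324 gives 1134 = 7P, so P = 162 and q = 324.
With the change applied: demand qd = 810 - 4P, supply qs = 4P - 324.
Equate the new curves: 810 - 4P = 4P - 324, giving 1134 = 8P, P = 141.75, q = 243.
%Δq = (243 − 324) / 324 × 100 = -25.00%.

-25.00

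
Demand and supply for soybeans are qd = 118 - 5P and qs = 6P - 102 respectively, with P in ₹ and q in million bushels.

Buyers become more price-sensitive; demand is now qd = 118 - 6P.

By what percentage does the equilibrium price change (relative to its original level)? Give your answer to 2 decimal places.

-8.33

Before the shock: 118 - 5P = 6P - 102 ⇒ 220 = 11P ⇒ P = 20, q = 18.
After the shift, demand is qd = 118 - 6P and supply is qs = 6P - 102.
Setting them equal: 118 - 6P = 6P - 102 → 220 = 12P, so P = 55/3 ≈ 18.3333 and q = 8.
%ΔP = (18.3333 − 20) / 20 × 100 = -8.33%.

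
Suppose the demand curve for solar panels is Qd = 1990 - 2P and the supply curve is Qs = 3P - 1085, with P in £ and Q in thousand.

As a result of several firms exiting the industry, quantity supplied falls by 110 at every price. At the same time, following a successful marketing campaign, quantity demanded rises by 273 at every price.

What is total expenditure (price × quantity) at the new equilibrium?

608469.68

Before the shock: 1990 - 2P = 3P - 1085 ⇒ 3075 = 5P ⇒ P = 615, Q = 760.
After the shift, demand is Qd = 2263 - 2P and supply is Qs = 3P - 1195.
Setting them equal: 2263 - 2P = 3P - 1195 → 3458 = 5P, so P = 691.6 and Q = 879.8.
New expenditure = 691.6 × 879.8 = 608469.68.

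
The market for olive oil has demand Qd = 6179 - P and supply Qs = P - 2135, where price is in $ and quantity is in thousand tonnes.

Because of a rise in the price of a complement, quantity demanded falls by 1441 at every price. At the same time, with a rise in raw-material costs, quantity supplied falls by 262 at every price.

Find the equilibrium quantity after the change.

1170.5

Before the shock: 6179 - P = P - 2135 ⇒ 8314 = 2P ⇒ P = 4157, Q = 2022.
The shock moves the curves to Qd = 4738 - P and Qs = P - 2397.
New equilibrium: 4738 - P = P - 2397 ⇒ 7135 = 2P ⇒ P = 3567.5, Q = 1170.5.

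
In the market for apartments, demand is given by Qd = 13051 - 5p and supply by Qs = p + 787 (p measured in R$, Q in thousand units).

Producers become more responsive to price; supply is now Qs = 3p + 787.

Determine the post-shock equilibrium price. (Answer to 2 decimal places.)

1533.00

Before the shock: 13051 - 5p = p + 787 ⇒ 12264 = 6p ⇒ p = 2044, Q = 2831.
With the change applied: demand Qd = 13051 - 5p, supply Qs = 3p + 787.
New equilibrium: 13051 - 5p = 3p + 787 ⇒ 12264 = 8p ⇒ p = 1533, Q = 5386.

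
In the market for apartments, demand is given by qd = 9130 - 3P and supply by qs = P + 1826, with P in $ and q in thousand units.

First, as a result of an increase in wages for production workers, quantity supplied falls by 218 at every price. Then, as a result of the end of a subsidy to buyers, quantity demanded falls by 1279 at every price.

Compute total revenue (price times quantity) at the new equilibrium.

Solve the original market: 9130 - 3P = P + 1826, hence P = 1826 and q = 3652.
With the change applied: demand qd = 7851 - 3P, supply qs = P + 1608.
New equilibrium: 7851 - 3P = P + 1608 ⇒ 6243 = 4P ⇒ P = 1560.75, q = 3168.75.
New expenditure = 1560.75 × 3168.75 = 4945626.5625.

4945626.5625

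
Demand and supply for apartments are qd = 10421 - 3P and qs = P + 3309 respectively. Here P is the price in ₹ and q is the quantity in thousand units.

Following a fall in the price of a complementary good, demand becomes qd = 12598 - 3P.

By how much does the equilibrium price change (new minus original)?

Original equilibrium: 10421 - 3P = P + 3309 gives 7112 = 4P, so P = 1778 and q = 5087.
After the shift, demand is qd = 12598 - 3P and supply is qs = P + 3309.
Setting them equal: 12598 - 3P = P + 3309 → 9289 = 4P, so P = 2322.25 and q = 5631.25.
ΔP = 2322.25 − 1778 = +544.25.

+544.25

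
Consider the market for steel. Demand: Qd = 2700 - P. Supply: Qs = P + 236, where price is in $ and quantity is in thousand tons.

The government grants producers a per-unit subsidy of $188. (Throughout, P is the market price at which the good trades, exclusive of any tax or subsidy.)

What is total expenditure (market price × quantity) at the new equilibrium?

Before the shock: 2700 - P = P + 236 ⇒ 2464 = 2P ⇒ P = 1232, Q = 1468.
Since sellers receive the price plus the subsidy, the effective supply curve becomes Qs = P + 424.
Clearing the new market: 2700 - P = P + 424, so P = 1138 and Q = 1562.
New expenditure = 1138 × 1562 = 1777556.

1777556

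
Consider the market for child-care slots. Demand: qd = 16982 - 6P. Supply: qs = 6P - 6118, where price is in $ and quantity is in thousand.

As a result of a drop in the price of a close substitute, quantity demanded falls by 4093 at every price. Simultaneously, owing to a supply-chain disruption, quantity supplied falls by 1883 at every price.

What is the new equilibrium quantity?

2444

Initially, 16982 - 6P = 6P - 6118, so 23100 = 12P and P = 1925, q = 5432.
The shock moves the curves to qd = 12889 - 6P and qs = 6P - 8001.
Setting them equal: 12889 - 6P = 6P - 8001 → 20890 = 12P, so P = 10445/6 ≈ 1740.8333 and q = 2444.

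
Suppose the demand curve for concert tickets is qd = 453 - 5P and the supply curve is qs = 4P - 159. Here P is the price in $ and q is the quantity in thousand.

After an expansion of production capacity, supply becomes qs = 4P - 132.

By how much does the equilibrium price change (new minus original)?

Before the shock: 453 - 5P = 4P - 159 ⇒ 612 = 9P ⇒ P = 68, q = 113.
The shock moves the curves to qd = 453 - 5P and qs = 4P - 132.
Equate the new curves: 453 - 5P = 4P - 132, giving 585 = 9P, P = 65, q = 128.
ΔP = 65 − 68 = -3.

-3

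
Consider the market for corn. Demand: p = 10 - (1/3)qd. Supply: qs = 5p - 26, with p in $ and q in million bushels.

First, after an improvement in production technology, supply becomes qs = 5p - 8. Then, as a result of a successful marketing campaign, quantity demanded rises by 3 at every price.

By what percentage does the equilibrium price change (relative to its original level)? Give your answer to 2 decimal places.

Original equilibrium: 30 - 3p = 5p - 26 gives 56 = 8p, so p = 7 and q = 9.
With the change applied: demand qd = 33 - 3p, supply qs = 5p - 8.
Equate the new curves: 33 - 3p = 5p - 8, giving 41 = 8p, p = 5.125, q = 17.625.
%Δp = (5.125 − 7) / 7 × 100 = -26.79%.

-26.79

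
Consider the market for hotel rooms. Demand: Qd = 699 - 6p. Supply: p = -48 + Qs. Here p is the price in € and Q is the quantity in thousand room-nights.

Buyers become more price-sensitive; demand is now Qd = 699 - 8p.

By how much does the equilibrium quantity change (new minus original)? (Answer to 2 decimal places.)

-20.67

Solve the original market: 699 - 6p = p + 48, hence p = 93 and Q = 141.
With the change applied: demand Qd = 699 - 8p, supply Qs = p + 48.
New equilibrium: 699 - 8p = p + 48 ⇒ 651 = 9p ⇒ p = 217/3 ≈ 72.3333, Q = 361/3 ≈ 120.3333.
ΔQ = 120.3333 − 141 = -20.67.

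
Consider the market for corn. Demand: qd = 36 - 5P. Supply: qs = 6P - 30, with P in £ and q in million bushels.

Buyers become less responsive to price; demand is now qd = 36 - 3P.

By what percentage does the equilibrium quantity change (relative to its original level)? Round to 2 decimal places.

+133.33

Before the shock: 36 - 5P = 6P - 30 ⇒ 66 = 11P ⇒ P = 6, q = 6.
The new curves are qd = 36 - 3P (demand) and qs = 6P - 30 (supply).
Equate the new curves: 36 - 3P = 6P - 30, giving 66 = 9P, P = 22/3 ≈ 7.3333, q = 14.
%Δq = (14 − 6) / 6 × 100 = +133.33%.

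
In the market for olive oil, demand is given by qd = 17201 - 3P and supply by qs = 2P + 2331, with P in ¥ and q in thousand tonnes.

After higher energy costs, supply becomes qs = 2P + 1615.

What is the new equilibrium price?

Solve the original market: 17201 - 3P = 2P + 2331, hence P = 2974 and q = 8279.
The new curves are qd = 17201 - 3P (demand) and qs = 2P + 1615 (supply).
Setting them equal: 17201 - 3P = 2P + 1615 → 15586 = 5P, so P = 3117.2 and q = 7849.4.

3117.2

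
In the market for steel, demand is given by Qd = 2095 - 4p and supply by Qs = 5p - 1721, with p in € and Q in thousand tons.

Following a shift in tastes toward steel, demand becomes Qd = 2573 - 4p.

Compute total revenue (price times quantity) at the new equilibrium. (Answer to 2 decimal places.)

Original equilibrium: 2095 - 4p = 5p - 1721 gives 3816 = 9p, so p = 424 and Q = 399.
The shock moves the curves to Qd = 2573 - 4p and Qs = 5p - 1721.
Equate the new curves: 2573 - 4p = 5p - 1721, giving 4294 = 9p, p = 4294/9 ≈ 477.1111, Q = 5981/9 ≈ 664.5556.
New expenditure = 477.1111 × 664.5556 = 317066.84.

317066.84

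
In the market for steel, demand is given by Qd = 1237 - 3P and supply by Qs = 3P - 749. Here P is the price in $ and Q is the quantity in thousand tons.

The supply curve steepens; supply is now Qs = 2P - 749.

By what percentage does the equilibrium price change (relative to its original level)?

+20

Initially, 1237 - 3P = 3P - 749, so 1986 = 6P and P = 331, Q = 244.
After the shift, demand is Qd = 1237 - 3P and supply is Qs = 2P - 749.
Setting them equal: 1237 - 3P = 2P - 749 → 1986 = 5P, so P = 397.2 and Q = 45.4.
%ΔP = (397.2 − 331) / 331 × 100 = +20%.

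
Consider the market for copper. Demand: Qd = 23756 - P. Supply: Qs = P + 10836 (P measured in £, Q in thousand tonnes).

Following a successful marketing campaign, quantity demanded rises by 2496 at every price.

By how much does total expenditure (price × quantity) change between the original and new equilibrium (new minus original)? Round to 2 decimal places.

Before the shock: 23756 - P = P + 10836 ⇒ 12920 = 2P ⇒ P = 6460, Q = 17296.
After the shift, demand is Qd = 26252 - P and supply is Qs = P + 10836.
Setting them equal: 26252 - P = P + 10836 → 15416 = 2P, so P = 7708 and Q = 18544.
Expenditure moves from 6460×17296 = 111732160 to 7708×18544 = 142937152; change = +31204992.00.

+31204992.00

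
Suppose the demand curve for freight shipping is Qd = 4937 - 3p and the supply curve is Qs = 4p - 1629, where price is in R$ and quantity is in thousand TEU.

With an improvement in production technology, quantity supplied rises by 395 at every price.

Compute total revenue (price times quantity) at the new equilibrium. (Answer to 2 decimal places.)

Initially, 4937 - 3p = 4p - 1629, so 6566 = 7p and p = 938, Q = 2123.
With the change applied: demand Qd = 4937 - 3p, supply Qs = 4p - 1234.
Clearing the new market: 4937 - 3p = 4p - 1234, so p = 6171/7 ≈ 881.5714 and Q = 16046/7 ≈ 2292.2857.
New expenditure = 881.5714 × 2292.2857 = 2020813.59.

2020813.59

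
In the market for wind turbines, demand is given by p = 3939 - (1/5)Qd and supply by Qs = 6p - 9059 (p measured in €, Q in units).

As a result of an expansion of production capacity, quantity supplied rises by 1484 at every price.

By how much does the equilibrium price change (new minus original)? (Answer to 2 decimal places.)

-134.91

Before the shock: 19695 - 5p = 6p - 9059 ⇒ 28754 = 11p ⇒ p = 2614, Q = 6625.
After the shift, demand is Qd = 19695 - 5p and supply is Qs = 6p - 7575.
New equilibrium: 19695 - 5p = 6p - 7575 ⇒ 27270 = 11p ⇒ p = 27270/11 ≈ 2479.0909, Q = 80295/11 ≈ 7299.5455.
Δp = 2479.0909 − 2614 = -134.91.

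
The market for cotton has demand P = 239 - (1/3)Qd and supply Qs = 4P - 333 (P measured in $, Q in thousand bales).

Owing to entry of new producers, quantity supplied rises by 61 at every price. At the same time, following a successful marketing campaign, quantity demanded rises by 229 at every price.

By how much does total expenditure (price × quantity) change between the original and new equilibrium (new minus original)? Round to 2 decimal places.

Before the shock: 717 - 3P = 4P - 333 ⇒ 1050 = 7P ⇒ P = 150, Q = 267.
With the change applied: demand Qd = 946 - 3P, supply Qs = 4P - 272.
Clearing the new market: 946 - 3P = 4P - 272, so P = 174 and Q = 424.
Expenditure moves from 150×267 = 40050 to 174×424 = 73776; change = +33726.00.

+33726.00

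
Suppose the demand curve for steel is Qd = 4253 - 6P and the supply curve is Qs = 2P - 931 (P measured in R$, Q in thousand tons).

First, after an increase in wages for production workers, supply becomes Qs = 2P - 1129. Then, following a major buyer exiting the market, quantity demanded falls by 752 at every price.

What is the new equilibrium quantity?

Solve the original market: 4253 - 6P = 2P - 931, hence P = 648 and Q = 365.
The shock moves the curves to Qd = 3501 - 6P and Qs = 2P - 1129.
Setting them equal: 3501 - 6P = 2P - 1129 → 4630 = 8P, so P = 578.75 and Q = 28.5.

28.5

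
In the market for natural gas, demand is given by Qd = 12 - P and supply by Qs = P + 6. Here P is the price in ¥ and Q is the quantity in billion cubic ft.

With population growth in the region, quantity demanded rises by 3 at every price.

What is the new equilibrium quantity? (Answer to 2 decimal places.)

10.50

Original equilibrium: 12 - P = P + 6 gives 6 = 2P, so P = 3 and Q = 9.
The new curves are Qd = 15 - P (demand) and Qs = P + 6 (supply).
Clearing the new market: 15 - P = P + 6, so P = 4.5 and Q = 10.5.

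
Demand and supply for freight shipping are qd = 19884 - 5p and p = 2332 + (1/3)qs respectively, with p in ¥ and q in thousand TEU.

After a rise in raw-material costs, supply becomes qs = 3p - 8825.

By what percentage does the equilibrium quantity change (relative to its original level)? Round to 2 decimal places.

-37.07

Before the shock: 19884 - 5p = 3p - 6996 ⇒ 26880 = 8p ⇒ p = 3360, q = 3084.
The new curves are qd = 19884 - 5p (demand) and qs = 3p - 8825 (supply).
New equilibrium: 19884 - 5p = 3p - 8825 ⇒ 28709 = 8p ⇒ p = 3588.625, q = 1940.875.
%Δq = (1940.875 − 3084) / 3084 × 100 = -37.07%.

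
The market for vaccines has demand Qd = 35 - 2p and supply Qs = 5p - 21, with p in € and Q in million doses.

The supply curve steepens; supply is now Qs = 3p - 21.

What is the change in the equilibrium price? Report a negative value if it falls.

Solve the original market: 35 - 2p = 5p - 21, hence p = 8 and Q = 19.
With the change applied: demand Qd = 35 - 2p, supply Qs = 3p - 21.
Clearing the new market: 35 - 2p = 3p - 21, so p = 11.2 and Q = 12.6.
Δp = 11.2 − 8 = +3.2.

+3.2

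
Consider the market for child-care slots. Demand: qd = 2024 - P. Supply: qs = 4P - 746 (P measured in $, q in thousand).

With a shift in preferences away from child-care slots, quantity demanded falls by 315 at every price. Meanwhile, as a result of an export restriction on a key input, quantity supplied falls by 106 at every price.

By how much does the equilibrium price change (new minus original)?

Original equilibrium: 2024 - P = 4P - 746 gives 2770 = 5P, so P = 554 and q = 1470.
With the change applied: demand qd = 1709 - P, supply qs = 4P - 852.
Equate the new curves: 1709 - P = 4P - 852, giving 2561 = 5P, P = 512.2, q = 1196.8.
ΔP = 512.2 − 554 = -41.8.

-41.8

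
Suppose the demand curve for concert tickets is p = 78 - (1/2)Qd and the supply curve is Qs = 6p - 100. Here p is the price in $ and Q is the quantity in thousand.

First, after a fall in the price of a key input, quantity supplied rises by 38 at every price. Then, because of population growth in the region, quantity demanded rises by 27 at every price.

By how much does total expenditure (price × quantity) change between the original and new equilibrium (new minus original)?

Original equilibrium: 156 - 2p = 6p - 100 gives 256 = 8p, so p = 32 and Q = 92.
The new curves are Qd = 183 - 2p (demand) and Qs = 6p - 62 (supply).
Setting them equal: 183 - 2p = 6p - 62 → 245 = 8p, so p = 30.625 and Q = 121.75.
Expenditure moves from 32×92 = 2944 to 30.625×121.75 = 3728.59375; change = +784.59375.

+784.59375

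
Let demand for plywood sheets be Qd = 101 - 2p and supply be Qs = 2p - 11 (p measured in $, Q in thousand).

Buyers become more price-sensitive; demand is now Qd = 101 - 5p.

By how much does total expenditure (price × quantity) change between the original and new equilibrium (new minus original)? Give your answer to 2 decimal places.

Initially, 101 - 2p = 2p - 11, so 112 = 4p and p = 28, Q = 45.
The new curves are Qd = 101 - 5p (demand) and Qs = 2p - 11 (supply).
Clearing the new market: 101 - 5p = 2p - 11, so p = 16 and Q = 21.
Expenditure moves from 28×45 = 1260 to 16×21 = 336; change = -924.00.

-924.00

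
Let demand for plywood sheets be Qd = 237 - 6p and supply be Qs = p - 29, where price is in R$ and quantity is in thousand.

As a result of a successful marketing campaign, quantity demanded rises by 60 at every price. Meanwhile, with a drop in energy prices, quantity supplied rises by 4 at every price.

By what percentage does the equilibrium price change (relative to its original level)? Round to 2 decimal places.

Solve the original market: 237 - 6p = p - 29, hence p = 38 and Q = 9.
The new curves are Qd = 297 - 6p (demand) and Qs = p - 25 (supply).
New equilibrium: 297 - 6p = p - 25 ⇒ 322 = 7p ⇒ p = 46, Q = 21.
%Δp = (46 − 38) / 38 × 100 = +21.05%.

+21.05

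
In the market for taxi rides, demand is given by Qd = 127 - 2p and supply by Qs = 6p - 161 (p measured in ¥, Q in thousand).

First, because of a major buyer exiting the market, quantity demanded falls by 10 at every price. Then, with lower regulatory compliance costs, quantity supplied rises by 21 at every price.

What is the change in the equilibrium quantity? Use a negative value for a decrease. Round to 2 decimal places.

-2.25

Original equilibrium: 127 - 2p = 6p - 161 gives 288 = 8p, so p = 36 and Q = 55.
With the change applied: demand Qd = 117 - 2p, supply Qs = 6p - 140.
New equilibrium: 117 - 2p = 6p - 140 ⇒ 257 = 8p ⇒ p = 32.125, Q = 52.75.
ΔQ = 52.75 − 55 = -2.25.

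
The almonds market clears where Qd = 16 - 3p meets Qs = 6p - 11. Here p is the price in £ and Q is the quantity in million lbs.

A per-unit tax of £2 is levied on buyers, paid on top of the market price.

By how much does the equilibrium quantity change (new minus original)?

Initially, 16 - 3p = 6p - 11, so 27 = 9p and p = 3, Q = 7.
Since buyers pay the price plus the tax, the effective demand curve becomes Qd = 10 - 3p.
Setting them equal: 10 - 3p = 6p - 11 → 21 = 9p, so p = 7/3 ≈ 2.3333 and Q = 3.
ΔQ = 3 − 7 = -4.

-4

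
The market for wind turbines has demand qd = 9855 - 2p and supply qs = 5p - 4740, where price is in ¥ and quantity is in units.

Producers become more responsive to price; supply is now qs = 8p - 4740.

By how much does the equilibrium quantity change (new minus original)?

Original equilibrium: 9855 - 2p = 5p - 4740 gives 14595 = 7p, so p = 2085 and q = 5685.
The shock moves the curves to qd = 9855 - 2p and qs = 8p - 4740.
Clearing the new market: 9855 - 2p = 8p - 4740, so p = 1459.5 and q = 6936.
Δq = 6936 − 5685 = +1251.

+1251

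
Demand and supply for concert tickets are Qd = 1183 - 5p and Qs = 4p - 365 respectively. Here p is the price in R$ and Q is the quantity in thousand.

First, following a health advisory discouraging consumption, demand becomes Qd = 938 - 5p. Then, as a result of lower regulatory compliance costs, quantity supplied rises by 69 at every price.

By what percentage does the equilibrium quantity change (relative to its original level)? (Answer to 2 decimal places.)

Initially, 1183 - 5p = 4p - 365, so 1548 = 9p and p = 172, Q = 323.
After the shift, demand is Qd = 938 - 5p and supply is Qs = 4p - 296.
Setting them equal: 938 - 5p = 4p - 296 → 1234 = 9p, so p = 1234/9 ≈ 137.1111 and Q = 2272/9 ≈ 252.4444.
%ΔQ = (252.4444 − 323) / 323 × 100 = -21.84%.

-21.84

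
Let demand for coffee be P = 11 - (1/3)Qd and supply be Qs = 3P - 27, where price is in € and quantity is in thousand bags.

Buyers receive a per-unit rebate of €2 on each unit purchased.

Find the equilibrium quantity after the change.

Original equilibrium: 33 - 3P = 3P - 27 gives 60 = 6P, so P = 10 and Q = 3.
Since buyers' out-of-pocket price is the market price minus the rebate, the effective demand curve becomes Qd = 39 - 3P.
New equilibrium: 39 - 3P = 3P - 27 ⇒ 66 = 6P ⇒ P = 11, Q = 6.

6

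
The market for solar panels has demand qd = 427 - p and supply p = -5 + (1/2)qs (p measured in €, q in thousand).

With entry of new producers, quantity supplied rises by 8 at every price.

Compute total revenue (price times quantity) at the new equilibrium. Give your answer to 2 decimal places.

Initially, 427 - p = 2p + 10, so 417 = 3p and p = 139, q = 288.
After the shift, demand is qd = 427 - p and supply is qs = 2p + 18.
New equilibrium: 427 - p = 2p + 18 ⇒ 409 = 3p ⇒ p = 409/3 ≈ 136.3333, q = 872/3 ≈ 290.6667.
New expenditure = 136.3333 × 290.6667 = 39627.56.

39627.56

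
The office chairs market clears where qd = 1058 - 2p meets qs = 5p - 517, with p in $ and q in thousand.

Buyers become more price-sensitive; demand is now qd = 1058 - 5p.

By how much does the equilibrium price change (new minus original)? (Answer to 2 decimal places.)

Before the shock: 1058 - 2p = 5p - 517 ⇒ 1575 = 7p ⇒ p = 225, q = 608.
With the change applied: demand qd = 1058 - 5p, supply qs = 5p - 517.
New equilibrium: 1058 - 5p = 5p - 517 ⇒ 1575 = 10p ⇒ p = 157.5, q = 270.5.
Δp = 157.5 − 225 = -67.50.

-67.50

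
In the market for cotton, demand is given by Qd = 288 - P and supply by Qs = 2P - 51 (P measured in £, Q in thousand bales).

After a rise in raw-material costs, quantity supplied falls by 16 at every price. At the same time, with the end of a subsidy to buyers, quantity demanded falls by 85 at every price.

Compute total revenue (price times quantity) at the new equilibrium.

Solve the original market: 288 - P = 2P - 51, hence P = 113 and Q = 175.
After the shift, demand is Qd = 203 - P and supply is Qs = 2P - 67.
Equate the new curves: 203 - P = 2P - 67, giving 270 = 3P, P = 90, Q = 113.
New expenditure = 90 × 113 = 10170.

10170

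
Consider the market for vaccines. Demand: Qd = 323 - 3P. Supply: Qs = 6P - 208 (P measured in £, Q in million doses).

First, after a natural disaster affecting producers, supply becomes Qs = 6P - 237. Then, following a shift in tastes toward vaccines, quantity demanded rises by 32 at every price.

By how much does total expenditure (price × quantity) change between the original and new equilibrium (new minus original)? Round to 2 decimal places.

Solve the original market: 323 - 3P = 6P - 208, hence P = 59 and Q = 146.
The shock moves the curves to Qd = 355 - 3P and Qs = 6P - 237.
Setting them equal: 355 - 3P = 6P - 237 → 592 = 9P, so P = 592/9 ≈ 65.7778 and Q = 473/3 ≈ 157.6667.
Expenditure moves from 59×146 = 8614 to 65.7778×157.6667 = 10370.9630; change = +1756.96.

+1756.96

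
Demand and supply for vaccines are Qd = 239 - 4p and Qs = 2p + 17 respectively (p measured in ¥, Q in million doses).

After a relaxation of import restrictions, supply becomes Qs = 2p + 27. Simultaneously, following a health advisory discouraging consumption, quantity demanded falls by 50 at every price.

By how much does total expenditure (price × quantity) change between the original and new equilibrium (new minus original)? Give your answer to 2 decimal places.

-1180.00

Solve the original market: 239 - 4p = 2p + 17, hence p = 37 and Q = 91.
The new curves are Qd = 189 - 4p (demand) and Qs = 2p + 27 (supply).
Setting them equal: 189 - 4p = 2p + 27 → 162 = 6p, so p = 27 and Q = 81.
Expenditure moves from 37×91 = 3367 to 27×81 = 2187; change = -1180.00.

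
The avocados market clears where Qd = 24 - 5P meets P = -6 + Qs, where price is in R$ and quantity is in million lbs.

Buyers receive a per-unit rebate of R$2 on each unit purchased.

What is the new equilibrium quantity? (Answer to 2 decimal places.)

Original equilibrium: 24 - 5P = P + 6 gives 18 = 6P, so P = 3 and Q = 9.
Since buyers' out-of-pocket price is the market price minus the rebate, the effective demand curve becomes Qd = 34 - 5P.
Clearing the new market: 34 - 5P = P + 6, so P = 14/3 ≈ 4.6667 and Q = 32/3 ≈ 10.6667.

10.67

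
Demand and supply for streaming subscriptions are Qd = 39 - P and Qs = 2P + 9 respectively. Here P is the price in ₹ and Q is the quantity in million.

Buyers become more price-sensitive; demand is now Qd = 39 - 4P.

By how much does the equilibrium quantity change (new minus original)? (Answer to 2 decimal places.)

Original equilibrium: 39 - P = 2P + 9 gives 30 = 3P, so P = 10 and Q = 29.
The new curves are Qd = 39 - 4P (demand) and Qs = 2P + 9 (supply).
Equate the new curves: 39 - 4P = 2P + 9, giving 30 = 6P, P = 5, Q = 19.
ΔQ = 19 − 29 = -10.00.

-10.00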